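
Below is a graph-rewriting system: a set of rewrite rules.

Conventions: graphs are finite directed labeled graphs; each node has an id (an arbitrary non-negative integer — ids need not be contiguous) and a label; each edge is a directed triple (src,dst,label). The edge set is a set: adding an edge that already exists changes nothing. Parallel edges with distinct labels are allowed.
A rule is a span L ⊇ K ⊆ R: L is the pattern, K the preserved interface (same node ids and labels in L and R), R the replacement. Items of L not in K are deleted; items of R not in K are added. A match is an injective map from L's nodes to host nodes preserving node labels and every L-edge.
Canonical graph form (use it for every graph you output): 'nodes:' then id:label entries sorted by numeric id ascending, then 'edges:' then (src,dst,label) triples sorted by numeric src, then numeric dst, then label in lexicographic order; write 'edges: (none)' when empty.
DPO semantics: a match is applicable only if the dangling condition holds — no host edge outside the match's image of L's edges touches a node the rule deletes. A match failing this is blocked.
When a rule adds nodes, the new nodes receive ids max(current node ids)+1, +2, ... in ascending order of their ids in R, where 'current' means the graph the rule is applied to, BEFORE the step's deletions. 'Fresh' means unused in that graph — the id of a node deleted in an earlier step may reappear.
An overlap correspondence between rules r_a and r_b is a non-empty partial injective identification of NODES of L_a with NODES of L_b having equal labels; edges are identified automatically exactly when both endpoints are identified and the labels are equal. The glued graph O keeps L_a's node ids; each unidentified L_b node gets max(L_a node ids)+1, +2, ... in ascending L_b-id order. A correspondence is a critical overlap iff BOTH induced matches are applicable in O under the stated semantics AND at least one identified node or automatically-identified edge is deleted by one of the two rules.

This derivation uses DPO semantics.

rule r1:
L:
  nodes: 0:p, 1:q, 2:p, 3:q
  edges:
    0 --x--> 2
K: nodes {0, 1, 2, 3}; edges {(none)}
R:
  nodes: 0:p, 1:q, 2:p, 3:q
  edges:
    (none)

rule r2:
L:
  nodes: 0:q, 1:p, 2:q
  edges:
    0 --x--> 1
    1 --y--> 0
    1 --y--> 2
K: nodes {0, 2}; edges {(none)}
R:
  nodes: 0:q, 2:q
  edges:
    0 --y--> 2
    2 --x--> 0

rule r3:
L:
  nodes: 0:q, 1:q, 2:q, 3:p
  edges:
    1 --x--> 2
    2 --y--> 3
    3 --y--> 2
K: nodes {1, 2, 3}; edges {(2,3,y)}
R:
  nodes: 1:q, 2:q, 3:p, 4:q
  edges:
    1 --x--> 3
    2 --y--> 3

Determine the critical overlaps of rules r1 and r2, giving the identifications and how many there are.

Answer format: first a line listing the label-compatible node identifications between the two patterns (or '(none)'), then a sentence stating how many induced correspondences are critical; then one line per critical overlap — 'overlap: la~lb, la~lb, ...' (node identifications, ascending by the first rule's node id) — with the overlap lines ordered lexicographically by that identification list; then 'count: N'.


label-compatible node identifications between L(r1) and L(r2): 0~1, 1~0, 1~2, 2~1, 3~0, 3~2
0 of the induced correspondences are critical overlaps of r1 and r2.
count: 0


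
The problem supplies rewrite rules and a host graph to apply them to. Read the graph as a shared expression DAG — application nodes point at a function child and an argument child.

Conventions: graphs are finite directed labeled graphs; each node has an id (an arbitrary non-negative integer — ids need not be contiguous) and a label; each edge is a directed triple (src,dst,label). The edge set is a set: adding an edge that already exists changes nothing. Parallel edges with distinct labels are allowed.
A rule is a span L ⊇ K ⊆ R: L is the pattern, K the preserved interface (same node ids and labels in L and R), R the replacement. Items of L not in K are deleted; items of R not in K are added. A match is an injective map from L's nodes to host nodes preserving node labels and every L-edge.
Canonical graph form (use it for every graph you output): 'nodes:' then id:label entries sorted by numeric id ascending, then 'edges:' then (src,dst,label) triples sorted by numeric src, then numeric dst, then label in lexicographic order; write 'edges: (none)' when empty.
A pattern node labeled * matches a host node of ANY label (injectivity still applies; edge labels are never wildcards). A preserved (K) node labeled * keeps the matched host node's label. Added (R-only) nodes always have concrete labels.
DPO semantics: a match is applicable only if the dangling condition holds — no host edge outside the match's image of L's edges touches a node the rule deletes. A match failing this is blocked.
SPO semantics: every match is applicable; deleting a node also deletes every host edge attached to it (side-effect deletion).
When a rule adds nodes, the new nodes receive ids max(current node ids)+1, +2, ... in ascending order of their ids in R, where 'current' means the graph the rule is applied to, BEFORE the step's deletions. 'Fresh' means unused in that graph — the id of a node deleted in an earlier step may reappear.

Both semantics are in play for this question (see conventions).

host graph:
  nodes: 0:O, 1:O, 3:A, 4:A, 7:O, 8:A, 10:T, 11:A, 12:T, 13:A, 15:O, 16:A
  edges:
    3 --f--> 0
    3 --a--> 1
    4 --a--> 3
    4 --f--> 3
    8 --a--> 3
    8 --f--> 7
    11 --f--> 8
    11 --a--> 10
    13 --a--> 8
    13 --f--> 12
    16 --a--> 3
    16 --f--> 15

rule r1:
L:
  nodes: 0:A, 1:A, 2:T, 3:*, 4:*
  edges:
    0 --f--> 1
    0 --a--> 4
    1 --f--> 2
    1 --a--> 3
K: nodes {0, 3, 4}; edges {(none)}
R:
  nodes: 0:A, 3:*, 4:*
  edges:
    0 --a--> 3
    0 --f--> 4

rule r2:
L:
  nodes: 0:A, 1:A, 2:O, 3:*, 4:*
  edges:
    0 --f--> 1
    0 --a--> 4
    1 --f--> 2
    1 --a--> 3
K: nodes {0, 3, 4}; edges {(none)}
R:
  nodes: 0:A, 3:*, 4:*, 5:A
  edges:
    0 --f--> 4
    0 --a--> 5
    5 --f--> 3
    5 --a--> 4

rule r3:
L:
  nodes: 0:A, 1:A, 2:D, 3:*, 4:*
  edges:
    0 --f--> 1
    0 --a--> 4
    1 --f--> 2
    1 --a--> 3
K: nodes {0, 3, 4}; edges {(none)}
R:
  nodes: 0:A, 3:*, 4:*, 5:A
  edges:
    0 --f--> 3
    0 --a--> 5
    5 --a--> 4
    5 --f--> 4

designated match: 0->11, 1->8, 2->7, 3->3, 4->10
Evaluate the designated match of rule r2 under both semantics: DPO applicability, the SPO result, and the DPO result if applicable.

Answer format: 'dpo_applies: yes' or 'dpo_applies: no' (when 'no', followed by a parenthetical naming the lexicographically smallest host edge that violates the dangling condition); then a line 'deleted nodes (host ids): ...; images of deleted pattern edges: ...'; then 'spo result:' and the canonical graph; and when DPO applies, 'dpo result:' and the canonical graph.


dpo_applies: no
(the rule deletes node 8, which keeps host edge (13,8,a) outside the match image — the dangling condition fails, DPO blocks; SPO proceeds and side-deletes such edges)
deleted nodes (host ids): 7, 8; images of deleted pattern edges: (8,3,a); (8,7,f); (11,8,f); (11,10,a)
spo result:
nodes: 0:O, 1:O, 3:A, 4:A, 10:T, 11:A, 12:T, 13:A, 15:O, 16:A, 17:A
edges: (3,0,f); (3,1,a); (4,3,a); (4,3,f); (11,10,f); (11,17,a); (13,12,f); (16,3,a); (16,15,f); (17,3,f); (17,10,a)


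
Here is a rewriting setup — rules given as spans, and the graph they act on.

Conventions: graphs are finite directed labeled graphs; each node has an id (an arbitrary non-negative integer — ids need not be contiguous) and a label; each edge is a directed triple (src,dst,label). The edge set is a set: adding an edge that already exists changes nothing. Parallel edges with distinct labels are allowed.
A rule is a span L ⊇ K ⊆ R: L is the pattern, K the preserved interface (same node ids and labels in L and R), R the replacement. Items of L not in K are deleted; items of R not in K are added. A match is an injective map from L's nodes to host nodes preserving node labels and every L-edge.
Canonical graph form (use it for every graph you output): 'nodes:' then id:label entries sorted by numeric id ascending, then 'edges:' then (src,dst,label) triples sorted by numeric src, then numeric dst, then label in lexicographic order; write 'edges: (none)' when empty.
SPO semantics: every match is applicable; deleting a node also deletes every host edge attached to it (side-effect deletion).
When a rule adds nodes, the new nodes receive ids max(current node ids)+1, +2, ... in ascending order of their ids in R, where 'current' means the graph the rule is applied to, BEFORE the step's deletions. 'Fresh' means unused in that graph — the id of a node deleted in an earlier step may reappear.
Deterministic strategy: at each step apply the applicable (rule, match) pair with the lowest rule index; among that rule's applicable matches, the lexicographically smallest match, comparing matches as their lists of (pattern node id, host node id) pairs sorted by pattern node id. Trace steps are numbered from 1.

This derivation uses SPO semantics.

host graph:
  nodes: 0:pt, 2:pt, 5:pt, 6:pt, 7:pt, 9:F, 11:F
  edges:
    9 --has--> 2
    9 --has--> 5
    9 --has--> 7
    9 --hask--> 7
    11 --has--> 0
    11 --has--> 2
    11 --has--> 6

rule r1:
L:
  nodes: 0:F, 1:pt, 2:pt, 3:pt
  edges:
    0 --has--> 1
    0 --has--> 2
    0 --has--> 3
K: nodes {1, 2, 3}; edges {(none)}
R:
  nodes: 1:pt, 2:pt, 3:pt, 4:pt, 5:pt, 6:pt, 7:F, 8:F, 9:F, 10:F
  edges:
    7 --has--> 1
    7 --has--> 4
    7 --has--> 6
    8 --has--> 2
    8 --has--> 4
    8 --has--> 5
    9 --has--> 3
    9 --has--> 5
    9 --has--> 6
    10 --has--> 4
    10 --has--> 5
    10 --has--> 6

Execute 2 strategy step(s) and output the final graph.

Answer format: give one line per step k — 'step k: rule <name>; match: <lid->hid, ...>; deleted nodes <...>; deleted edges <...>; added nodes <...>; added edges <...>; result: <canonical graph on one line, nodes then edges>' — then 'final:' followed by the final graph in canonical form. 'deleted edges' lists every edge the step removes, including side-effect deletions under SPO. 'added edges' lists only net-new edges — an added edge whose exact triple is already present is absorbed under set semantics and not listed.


step 1: rule r1; match: 0->9, 1->2, 2->5, 3->7; deleted nodes 9; deleted edges (9,2,has); (9,5,has); (9,7,has); (9,7,hask); added nodes 12, 13, 14, 15, 16, 17, 18; added edges (15,2,has); (15,12,has); (15,14,has); (16,5,has); (16,12,has); (16,13,has); (17,7,has); (17,13,has); (17,14,has); (18,12,has); (18,13,has); (18,14,has); result: nodes: 0:pt, 2:pt, 5:pt, 6:pt, 7:pt, 11:F, 12:pt, 13:pt, 14:pt, 15:F, 16:F, 17:F, 18:F edges: (11,0,has); (11,2,has); (11,6,has); (15,2,has); (15,12,has); (15,14,has); (16,5,has); (16,12,has); (16,13,has); (17,7,has); (17,13,has); (17,14,has); (18,12,has); (18,13,has); (18,14,has)
step 2: rule r1; match: 0->11, 1->0, 2->2, 3->6; deleted nodes 11; deleted edges (11,0,has); (11,2,has); (11,6,has); added nodes 19, 20, 21, 22, 23, 24, 25; added edges (22,0,has); (22,19,has); (22,21,has); (23,2,has); (23,19,has); (23,20,has); (24,6,has); (24,20,has); (24,21,has); (25,19,has); (25,20,has); (25,21,has); result: nodes: 0:pt, 2:pt, 5:pt, 6:pt, 7:pt, 12:pt, 13:pt, 14:pt, 15:F, 16:F, 17:F, 18:F, 19:pt, 20:pt, 21:pt, 22:F, 23:F, 24:F, 25:F edges: (15,2,has); (15,12,has); (15,14,has); (16,5,has); (16,12,has); (16,13,has); (17,7,has); (17,13,has); (17,14,has); (18,12,has); (18,13,has); (18,14,has); (22,0,has); (22,19,has); (22,21,has); (23,2,has); (23,19,has); (23,20,has); (24,6,has); (24,20,has); (24,21,has); (25,19,has); (25,20,has); (25,21,has)
final:
nodes: 0:pt, 2:pt, 5:pt, 6:pt, 7:pt, 12:pt, 13:pt, 14:pt, 15:F, 16:F, 17:F, 18:F, 19:pt, 20:pt, 21:pt, 22:F, 23:F, 24:F, 25:F
edges: (15,2,has); (15,12,has); (15,14,has); (16,5,has); (16,12,has); (16,13,has); (17,7,has); (17,13,has); (17,14,has); (18,12,has); (18,13,has); (18,14,has); (22,0,has); (22,19,has); (22,21,has); (23,2,has); (23,19,has); (23,20,has); (24,6,has); (24,20,has); (24,21,has); (25,19,has); (25,20,has); (25,21,has)


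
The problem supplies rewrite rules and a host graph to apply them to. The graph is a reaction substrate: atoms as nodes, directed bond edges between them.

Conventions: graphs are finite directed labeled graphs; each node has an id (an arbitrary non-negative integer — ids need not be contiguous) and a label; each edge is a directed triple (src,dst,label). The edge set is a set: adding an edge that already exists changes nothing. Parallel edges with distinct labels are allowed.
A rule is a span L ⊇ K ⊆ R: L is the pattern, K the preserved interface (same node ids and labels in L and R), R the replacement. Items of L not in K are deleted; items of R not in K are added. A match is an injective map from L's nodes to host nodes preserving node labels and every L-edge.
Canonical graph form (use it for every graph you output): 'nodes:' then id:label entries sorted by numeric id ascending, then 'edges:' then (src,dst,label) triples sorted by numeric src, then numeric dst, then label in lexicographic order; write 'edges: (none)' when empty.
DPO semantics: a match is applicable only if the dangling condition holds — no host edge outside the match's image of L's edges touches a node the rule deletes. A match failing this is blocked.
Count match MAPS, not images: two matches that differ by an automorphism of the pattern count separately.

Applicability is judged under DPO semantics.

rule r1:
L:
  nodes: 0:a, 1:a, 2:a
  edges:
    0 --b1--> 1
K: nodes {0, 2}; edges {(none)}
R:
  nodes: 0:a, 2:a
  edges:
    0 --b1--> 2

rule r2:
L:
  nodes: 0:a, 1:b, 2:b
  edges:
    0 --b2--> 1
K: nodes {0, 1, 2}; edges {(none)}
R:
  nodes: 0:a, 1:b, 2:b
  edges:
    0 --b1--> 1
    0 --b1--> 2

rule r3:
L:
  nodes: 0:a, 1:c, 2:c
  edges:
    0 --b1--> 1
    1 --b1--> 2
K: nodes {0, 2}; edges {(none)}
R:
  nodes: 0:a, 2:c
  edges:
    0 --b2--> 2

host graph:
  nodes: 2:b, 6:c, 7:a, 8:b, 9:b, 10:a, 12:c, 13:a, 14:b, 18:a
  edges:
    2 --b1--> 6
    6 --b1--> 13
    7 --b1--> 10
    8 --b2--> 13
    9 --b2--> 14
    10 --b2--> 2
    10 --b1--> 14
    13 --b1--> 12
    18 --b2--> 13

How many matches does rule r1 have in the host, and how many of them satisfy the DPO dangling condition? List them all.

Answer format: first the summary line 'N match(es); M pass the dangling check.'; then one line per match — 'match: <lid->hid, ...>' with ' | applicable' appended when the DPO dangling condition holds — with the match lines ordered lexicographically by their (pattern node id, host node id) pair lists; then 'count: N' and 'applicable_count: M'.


2 match(es); 0 pass the dangling check.
match: 0->7, 1->10, 2->13
match: 0->7, 1->10, 2->18
count: 2
applicable_count: 0


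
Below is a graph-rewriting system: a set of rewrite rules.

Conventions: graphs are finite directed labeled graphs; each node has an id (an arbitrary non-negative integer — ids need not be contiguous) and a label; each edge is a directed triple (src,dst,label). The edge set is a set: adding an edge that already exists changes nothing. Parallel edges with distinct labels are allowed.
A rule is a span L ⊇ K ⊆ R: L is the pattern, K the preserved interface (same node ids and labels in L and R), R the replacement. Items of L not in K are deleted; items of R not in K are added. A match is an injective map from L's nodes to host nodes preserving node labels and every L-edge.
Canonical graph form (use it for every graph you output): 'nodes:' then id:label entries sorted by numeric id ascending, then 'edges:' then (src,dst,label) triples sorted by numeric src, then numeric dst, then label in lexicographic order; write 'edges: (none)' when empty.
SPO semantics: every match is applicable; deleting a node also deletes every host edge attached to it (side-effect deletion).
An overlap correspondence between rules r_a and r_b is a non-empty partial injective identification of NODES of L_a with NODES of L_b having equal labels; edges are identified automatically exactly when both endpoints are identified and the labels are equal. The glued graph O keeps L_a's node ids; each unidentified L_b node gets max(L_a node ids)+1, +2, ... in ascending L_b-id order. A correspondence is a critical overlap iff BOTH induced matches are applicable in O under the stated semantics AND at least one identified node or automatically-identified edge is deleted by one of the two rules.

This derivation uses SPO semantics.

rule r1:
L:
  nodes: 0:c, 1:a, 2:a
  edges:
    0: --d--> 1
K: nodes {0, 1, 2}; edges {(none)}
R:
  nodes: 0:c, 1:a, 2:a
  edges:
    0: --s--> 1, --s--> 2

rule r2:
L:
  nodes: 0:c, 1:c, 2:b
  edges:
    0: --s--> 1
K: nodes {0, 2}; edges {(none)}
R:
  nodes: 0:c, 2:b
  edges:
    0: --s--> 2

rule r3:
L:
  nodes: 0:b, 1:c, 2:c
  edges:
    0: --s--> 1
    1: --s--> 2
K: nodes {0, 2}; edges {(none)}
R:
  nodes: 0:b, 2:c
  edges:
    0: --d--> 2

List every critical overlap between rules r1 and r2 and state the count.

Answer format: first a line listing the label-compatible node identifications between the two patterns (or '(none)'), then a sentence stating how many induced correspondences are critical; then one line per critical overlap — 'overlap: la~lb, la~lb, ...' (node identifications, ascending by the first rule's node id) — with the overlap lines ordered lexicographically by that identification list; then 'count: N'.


label-compatible node identifications between L(r1) and L(r2): 0~0, 0~1
1 of the induced correspondences is a critical overlap of r1 and r2.
overlap: 0~1
count: 1


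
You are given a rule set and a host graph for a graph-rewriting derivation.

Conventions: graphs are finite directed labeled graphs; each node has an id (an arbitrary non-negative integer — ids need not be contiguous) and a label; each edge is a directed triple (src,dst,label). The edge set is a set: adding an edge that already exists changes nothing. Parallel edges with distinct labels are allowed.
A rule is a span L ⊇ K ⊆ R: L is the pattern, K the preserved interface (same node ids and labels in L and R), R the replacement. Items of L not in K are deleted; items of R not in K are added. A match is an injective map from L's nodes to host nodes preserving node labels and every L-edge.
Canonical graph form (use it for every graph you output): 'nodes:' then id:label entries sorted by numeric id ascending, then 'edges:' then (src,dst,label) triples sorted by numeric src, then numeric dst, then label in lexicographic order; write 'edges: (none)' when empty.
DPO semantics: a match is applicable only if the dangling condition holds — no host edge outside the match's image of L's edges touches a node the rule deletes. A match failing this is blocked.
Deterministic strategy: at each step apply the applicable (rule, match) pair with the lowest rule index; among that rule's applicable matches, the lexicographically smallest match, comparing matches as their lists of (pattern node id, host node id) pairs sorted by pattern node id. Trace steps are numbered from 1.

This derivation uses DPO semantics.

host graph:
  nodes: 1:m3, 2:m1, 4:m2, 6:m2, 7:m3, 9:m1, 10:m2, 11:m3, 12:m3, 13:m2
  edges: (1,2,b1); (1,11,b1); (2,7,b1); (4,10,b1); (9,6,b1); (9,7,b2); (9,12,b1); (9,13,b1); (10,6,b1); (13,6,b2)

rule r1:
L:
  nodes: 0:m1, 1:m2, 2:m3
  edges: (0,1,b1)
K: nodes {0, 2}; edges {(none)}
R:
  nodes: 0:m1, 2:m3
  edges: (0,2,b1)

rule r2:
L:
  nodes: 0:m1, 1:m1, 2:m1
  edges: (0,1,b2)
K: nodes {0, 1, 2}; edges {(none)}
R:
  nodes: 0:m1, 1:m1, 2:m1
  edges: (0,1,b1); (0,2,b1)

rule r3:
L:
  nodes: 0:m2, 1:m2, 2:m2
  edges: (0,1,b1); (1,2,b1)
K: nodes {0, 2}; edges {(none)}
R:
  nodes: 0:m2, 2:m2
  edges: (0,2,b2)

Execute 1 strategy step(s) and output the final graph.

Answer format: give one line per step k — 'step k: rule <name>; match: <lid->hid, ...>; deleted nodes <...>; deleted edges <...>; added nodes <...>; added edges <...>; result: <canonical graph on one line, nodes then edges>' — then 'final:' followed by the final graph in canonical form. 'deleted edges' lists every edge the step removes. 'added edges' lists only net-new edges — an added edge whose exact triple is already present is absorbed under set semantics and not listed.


step 1: rule r3; match: 0->4, 1->10, 2->6; deleted nodes 10; deleted edges (4,10,b1); (10,6,b1); added nodes (none); added edges (4,6,b2); result: nodes: 1:m3, 2:m1, 4:m2, 6:m2, 7:m3, 9:m1, 11:m3, 12:m3, 13:m2 edges: (1,2,b1); (1,11,b1); (2,7,b1); (4,6,b2); (9,6,b1); (9,7,b2); (9,12,b1); (9,13,b1); (13,6,b2)
final:
nodes: 1:m3, 2:m1, 4:m2, 6:m2, 7:m3, 9:m1, 11:m3, 12:m3, 13:m2
edges: (1,2,b1); (1,11,b1); (2,7,b1); (4,6,b2); (9,6,b1); (9,7,b2); (9,12,b1); (9,13,b1); (13,6,b2)


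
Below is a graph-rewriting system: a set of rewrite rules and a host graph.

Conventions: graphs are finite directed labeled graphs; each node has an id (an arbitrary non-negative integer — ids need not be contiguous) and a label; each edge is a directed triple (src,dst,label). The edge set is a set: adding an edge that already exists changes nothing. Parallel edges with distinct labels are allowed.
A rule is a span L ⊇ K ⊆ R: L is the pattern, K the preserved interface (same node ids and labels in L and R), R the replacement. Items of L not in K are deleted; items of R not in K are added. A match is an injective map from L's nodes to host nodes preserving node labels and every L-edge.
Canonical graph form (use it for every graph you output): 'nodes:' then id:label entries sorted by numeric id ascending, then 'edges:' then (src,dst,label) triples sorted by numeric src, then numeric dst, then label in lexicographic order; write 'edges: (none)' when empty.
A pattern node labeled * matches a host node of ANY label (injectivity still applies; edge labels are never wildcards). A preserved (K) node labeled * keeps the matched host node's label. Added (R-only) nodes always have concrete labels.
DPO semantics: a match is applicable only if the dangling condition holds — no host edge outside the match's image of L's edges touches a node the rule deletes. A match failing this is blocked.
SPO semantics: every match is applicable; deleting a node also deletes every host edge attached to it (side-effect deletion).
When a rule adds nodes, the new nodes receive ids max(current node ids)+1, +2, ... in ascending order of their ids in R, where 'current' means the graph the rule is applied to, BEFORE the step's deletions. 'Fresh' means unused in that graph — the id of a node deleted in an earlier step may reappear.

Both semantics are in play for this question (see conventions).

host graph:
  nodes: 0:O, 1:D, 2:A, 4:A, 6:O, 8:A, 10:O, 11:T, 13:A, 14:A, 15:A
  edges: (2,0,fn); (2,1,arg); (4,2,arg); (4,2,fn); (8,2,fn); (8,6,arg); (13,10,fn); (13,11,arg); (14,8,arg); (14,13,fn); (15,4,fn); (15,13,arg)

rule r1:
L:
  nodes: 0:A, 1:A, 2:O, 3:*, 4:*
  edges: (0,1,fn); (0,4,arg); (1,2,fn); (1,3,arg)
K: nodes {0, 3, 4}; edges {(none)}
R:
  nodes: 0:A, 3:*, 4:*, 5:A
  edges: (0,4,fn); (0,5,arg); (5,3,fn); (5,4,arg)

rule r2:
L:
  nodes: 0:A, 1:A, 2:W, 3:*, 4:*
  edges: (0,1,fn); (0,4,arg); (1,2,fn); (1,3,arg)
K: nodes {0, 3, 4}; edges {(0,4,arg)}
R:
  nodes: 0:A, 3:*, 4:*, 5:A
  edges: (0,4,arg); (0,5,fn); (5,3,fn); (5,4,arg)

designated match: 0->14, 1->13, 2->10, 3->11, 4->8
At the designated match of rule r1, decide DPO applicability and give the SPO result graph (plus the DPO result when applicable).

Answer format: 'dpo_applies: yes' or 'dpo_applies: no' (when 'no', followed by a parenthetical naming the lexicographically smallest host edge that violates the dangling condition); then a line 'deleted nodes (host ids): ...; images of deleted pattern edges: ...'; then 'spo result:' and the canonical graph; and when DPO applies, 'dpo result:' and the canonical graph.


dpo_applies: no
(the rule deletes node 13, which keeps host edge (15,13,arg) outside the match image — the dangling condition fails, DPO blocks; SPO proceeds and side-deletes such edges)
deleted nodes (host ids): 10, 13; images of deleted pattern edges: (13,10,fn); (13,11,arg); (14,8,arg); (14,13,fn)
spo result:
nodes: 0:O, 1:D, 2:A, 4:A, 6:O, 8:A, 11:T, 14:A, 15:A, 16:A
edges: (2,0,fn); (2,1,arg); (4,2,arg); (4,2,fn); (8,2,fn); (8,6,arg); (14,8,fn); (14,16,arg); (15,4,fn); (16,8,arg); (16,11,fn)


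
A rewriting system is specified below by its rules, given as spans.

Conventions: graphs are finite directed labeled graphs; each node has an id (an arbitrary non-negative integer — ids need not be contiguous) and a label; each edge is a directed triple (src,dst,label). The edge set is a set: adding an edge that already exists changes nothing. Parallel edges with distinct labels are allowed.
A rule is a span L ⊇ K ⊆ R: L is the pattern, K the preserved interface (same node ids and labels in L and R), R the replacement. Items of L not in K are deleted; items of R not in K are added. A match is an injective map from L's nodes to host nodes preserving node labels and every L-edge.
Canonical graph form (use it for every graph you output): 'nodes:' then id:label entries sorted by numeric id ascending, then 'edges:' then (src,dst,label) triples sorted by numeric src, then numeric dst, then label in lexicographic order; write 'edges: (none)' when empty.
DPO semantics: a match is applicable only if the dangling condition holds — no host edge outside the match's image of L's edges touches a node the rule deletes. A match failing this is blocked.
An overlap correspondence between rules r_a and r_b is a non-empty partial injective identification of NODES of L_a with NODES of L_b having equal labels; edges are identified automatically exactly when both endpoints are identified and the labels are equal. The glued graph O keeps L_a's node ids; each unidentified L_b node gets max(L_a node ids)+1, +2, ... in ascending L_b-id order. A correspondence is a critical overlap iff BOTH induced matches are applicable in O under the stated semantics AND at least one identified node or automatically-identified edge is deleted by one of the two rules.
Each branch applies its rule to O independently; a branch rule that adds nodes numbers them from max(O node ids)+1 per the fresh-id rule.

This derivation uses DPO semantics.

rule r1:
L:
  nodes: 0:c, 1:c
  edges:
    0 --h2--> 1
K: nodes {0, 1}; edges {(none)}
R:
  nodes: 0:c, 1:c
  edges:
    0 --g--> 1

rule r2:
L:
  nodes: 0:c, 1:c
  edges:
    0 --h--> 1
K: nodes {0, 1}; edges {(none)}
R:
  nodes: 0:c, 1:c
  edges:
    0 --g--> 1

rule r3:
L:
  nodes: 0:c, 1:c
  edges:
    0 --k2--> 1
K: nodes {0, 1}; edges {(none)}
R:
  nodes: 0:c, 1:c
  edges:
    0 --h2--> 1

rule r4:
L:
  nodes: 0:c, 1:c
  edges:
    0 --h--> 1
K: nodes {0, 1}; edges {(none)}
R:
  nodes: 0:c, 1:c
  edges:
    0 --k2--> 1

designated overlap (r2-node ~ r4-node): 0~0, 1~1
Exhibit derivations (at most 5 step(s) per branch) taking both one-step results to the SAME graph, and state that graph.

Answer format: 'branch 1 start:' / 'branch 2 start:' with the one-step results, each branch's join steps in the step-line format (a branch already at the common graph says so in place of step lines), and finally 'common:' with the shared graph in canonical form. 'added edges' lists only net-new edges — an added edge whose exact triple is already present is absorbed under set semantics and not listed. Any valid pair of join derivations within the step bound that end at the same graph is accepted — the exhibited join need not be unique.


branch 1 start:
nodes: 0:c, 1:c
edges: (0,1,g)
branch 2 start:
nodes: 0:c, 1:c
edges: (0,1,k2)
branch 1: already at the common graph (0 steps)
branch 2 step 1: rule r3; match: 0->0, 1->1; deleted nodes (none); deleted edges (0,1,k2); added nodes (none); added edges (0,1,h2); result: nodes: 0:c, 1:c edges: (0,1,h2)
branch 2 step 2: rule r1; match: 0->0, 1->1; deleted nodes (none); deleted edges (0,1,h2); added nodes (none); added edges (0,1,g); result: nodes: 0:c, 1:c edges: (0,1,g)
common:
nodes: 0:c, 1:c
edges: (0,1,g)


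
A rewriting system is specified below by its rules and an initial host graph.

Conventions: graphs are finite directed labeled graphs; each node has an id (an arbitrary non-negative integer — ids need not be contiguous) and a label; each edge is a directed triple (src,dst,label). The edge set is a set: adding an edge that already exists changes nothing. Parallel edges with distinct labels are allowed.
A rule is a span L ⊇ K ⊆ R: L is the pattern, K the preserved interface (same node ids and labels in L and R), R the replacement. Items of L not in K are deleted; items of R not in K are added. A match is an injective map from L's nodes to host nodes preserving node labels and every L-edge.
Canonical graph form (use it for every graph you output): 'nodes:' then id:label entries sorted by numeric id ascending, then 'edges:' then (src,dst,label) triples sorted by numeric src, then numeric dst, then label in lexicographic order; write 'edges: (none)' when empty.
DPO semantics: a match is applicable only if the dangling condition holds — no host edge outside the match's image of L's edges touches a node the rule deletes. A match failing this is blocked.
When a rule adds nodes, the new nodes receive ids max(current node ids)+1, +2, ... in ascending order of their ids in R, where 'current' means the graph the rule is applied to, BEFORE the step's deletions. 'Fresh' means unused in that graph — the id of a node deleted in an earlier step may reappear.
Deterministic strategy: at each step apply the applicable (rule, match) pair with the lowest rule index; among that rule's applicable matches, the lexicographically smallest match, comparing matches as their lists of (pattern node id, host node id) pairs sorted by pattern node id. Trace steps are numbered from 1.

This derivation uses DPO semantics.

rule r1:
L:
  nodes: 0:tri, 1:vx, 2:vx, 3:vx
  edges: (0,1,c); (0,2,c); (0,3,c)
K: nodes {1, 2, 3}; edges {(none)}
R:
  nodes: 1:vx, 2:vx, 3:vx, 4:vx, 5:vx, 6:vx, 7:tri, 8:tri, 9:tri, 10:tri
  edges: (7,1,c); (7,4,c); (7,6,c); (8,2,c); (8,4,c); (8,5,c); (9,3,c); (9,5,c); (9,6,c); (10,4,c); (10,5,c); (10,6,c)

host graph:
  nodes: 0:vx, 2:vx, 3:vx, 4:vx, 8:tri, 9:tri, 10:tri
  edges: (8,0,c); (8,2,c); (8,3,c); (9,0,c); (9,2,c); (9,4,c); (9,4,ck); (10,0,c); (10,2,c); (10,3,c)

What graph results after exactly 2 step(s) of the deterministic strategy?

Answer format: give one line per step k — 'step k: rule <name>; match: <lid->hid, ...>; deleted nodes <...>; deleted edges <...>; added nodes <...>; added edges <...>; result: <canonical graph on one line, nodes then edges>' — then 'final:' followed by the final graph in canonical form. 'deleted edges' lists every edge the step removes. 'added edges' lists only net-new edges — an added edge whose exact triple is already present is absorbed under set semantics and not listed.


step 1: rule r1; match: 0->8, 1->0, 2->2, 3->3; deleted nodes 8; deleted edges (8,0,c); (8,2,c); (8,3,c); added nodes 11, 12, 13, 14, 15, 16, 17; added edges (14,0,c); (14,11,c); (14,13,c); (15,2,c); (15,11,c); (15,12,c); (16,3,c); (16,12,c); (16,13,c); (17,11,c); (17,12,c); (17,13,c); result: nodes: 0:vx, 2:vx, 3:vx, 4:vx, 9:tri, 10:tri, 11:vx, 12:vx, 13:vx, 14:tri, 15:tri, 16:tri, 17:tri edges: (9,0,c); (9,2,c); (9,4,c); (9,4,ck); (10,0,c); (10,2,c); (10,3,c); (14,0,c); (14,11,c); (14,13,c); (15,2,c); (15,11,c); (15,12,c); (16,3,c); (16,12,c); (16,13,c); (17,11,c); (17,12,c); (17,13,c)
step 2: rule r1; match: 0->10, 1->0, 2->2, 3->3; deleted nodes 10; deleted edges (10,0,c); (10,2,c); (10,3,c); added nodes 18, 19, 20, 21, 22, 23, 24; added edges (21,0,c); (21,18,c); (21,20,c); (22,2,c); (22,18,c); (22,19,c); (23,3,c); (23,19,c); (23,20,c); (24,18,c); (24,19,c); (24,20,c); result: nodes: 0:vx, 2:vx, 3:vx, 4:vx, 9:tri, 11:vx, 12:vx, 13:vx, 14:tri, 15:tri, 16:tri, 17:tri, 18:vx, 19:vx, 20:vx, 21:tri, 22:tri, 23:tri, 24:tri edges: (9,0,c); (9,2,c); (9,4,c); (9,4,ck); (14,0,c); (14,11,c); (14,13,c); (15,2,c); (15,11,c); (15,12,c); (16,3,c); (16,12,c); (16,13,c); (17,11,c); (17,12,c); (17,13,c); (21,0,c); (21,18,c); (21,20,c); (22,2,c); (22,18,c); (22,19,c); (23,3,c); (23,19,c); (23,20,c); (24,18,c); (24,19,c); (24,20,c)
final:
nodes: 0:vx, 2:vx, 3:vx, 4:vx, 9:tri, 11:vx, 12:vx, 13:vx, 14:tri, 15:tri, 16:tri, 17:tri, 18:vx, 19:vx, 20:vx, 21:tri, 22:tri, 23:tri, 24:tri
edges: (9,0,c); (9,2,c); (9,4,c); (9,4,ck); (14,0,c); (14,11,c); (14,13,c); (15,2,c); (15,11,c); (15,12,c); (16,3,c); (16,12,c); (16,13,c); (17,11,c); (17,12,c); (17,13,c); (21,0,c); (21,18,c); (21,20,c); (22,2,c); (22,18,c); (22,19,c); (23,3,c); (23,19,c); (23,20,c); (24,18,c); (24,19,c); (24,20,c)


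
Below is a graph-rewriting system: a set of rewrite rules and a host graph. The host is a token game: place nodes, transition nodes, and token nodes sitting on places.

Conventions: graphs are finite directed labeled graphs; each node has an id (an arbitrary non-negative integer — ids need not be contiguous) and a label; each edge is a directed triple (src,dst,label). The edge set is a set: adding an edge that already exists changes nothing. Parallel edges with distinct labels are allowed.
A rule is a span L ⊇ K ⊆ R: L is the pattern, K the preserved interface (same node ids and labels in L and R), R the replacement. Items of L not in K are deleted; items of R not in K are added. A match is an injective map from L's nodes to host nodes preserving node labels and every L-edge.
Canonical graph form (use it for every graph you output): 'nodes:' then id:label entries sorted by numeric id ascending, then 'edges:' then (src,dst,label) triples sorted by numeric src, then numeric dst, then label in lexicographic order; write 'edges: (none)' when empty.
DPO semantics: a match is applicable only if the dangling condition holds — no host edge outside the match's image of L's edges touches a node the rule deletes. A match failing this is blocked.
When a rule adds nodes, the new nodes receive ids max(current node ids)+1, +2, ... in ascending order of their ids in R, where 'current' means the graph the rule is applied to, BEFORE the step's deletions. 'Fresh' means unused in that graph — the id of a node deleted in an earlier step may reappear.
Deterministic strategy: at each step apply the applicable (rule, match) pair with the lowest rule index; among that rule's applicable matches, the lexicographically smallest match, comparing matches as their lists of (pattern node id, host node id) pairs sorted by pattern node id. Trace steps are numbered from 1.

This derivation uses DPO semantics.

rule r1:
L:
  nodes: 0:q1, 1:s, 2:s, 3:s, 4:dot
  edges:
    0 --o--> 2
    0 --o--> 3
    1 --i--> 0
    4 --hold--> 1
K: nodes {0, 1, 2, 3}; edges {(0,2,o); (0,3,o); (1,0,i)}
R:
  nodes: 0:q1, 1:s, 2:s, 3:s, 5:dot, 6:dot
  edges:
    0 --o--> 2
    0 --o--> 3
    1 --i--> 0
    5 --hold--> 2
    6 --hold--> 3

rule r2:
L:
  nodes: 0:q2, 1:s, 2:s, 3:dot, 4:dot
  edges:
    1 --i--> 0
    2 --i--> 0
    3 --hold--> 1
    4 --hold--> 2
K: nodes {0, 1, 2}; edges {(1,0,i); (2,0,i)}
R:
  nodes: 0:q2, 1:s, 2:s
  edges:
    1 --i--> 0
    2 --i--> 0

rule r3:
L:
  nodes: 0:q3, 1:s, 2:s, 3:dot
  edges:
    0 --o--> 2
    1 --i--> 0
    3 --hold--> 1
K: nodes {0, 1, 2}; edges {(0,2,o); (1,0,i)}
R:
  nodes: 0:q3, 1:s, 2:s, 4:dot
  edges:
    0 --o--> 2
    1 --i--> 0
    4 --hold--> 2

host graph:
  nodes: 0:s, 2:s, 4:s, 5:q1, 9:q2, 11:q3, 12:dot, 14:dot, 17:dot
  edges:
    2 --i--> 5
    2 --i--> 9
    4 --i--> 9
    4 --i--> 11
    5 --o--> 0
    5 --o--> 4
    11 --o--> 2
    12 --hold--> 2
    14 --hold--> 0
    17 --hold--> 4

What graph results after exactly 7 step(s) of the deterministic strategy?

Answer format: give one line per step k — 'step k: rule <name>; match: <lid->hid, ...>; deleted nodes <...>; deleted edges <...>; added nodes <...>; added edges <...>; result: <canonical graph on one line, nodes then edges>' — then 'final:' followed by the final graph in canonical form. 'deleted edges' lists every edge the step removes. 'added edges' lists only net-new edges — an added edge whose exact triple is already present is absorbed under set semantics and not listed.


step 1: rule r1; match: 0->5, 1->2, 2->0, 3->4, 4->12; deleted nodes 12; deleted edges (12,2,hold); added nodes 18, 19; added edges (18,0,hold); (19,4,hold); result: nodes: 0:s, 2:s, 4:s, 5:q1, 9:q2, 11:q3, 14:dot, 17:dot, 18:dot, 19:dot edges: (2,5,i); (2,9,i); (4,9,i); (4,11,i); (5,0,o); (5,4,o); (11,2,o); (14,0,hold); (17,4,hold); (18,0,hold); (19,4,hold)
step 2: rule r3; match: 0->11, 1->4, 2->2, 3->17; deleted nodes 17; deleted edges (17,4,hold); added nodes 20; added edges (20,2,hold); result: nodes: 0:s, 2:s, 4:s, 5:q1, 9:q2, 11:q3, 14:dot, 18:dot, 19:dot, 20:dot edges: (2,5,i); (2,9,i); (4,9,i); (4,11,i); (5,0,o); (5,4,o); (11,2,o); (14,0,hold); (18,0,hold); (19,4,hold); (20,2,hold)
step 3: rule r1; match: 0->5, 1->2, 2->0, 3->4, 4->20; deleted nodes 20; deleted edges (20,2,hold); added nodes 21, 22; added edges (21,0,hold); (22,4,hold); result: nodes: 0:s, 2:s, 4:s, 5:q1, 9:q2, 11:q3, 14:dot, 18:dot, 19:dot, 21:dot, 22:dot edges: (2,5,i); (2,9,i); (4,9,i); (4,11,i); (5,0,o); (5,4,o); (11,2,o); (14,0,hold); (18,0,hold); (19,4,hold); (21,0,hold); (22,4,hold)
step 4: rule r3; match: 0->11, 1->4, 2->2, 3->19; deleted nodes 19; deleted edges (19,4,hold); added nodes 23; added edges (23,2,hold); result: nodes: 0:s, 2:s, 4:s, 5:q1, 9:q2, 11:q3, 14:dot, 18:dot, 21:dot, 22:dot, 23:dot edges: (2,5,i); (2,9,i); (4,9,i); (4,11,i); (5,0,o); (5,4,o); (11,2,o); (14,0,hold); (18,0,hold); (21,0,hold); (22,4,hold); (23,2,hold)
step 5: rule r1; match: 0->5, 1->2, 2->0, 3->4, 4->23; deleted nodes 23; deleted edges (23,2,hold); added nodes 24, 25; added edges (24,0,hold); (25,4,hold); result: nodes: 0:s, 2:s, 4:s, 5:q1, 9:q2, 11:q3, 14:dot, 18:dot, 21:dot, 22:dot, 24:dot, 25:dot edges: (2,5,i); (2,9,i); (4,9,i); (4,11,i); (5,0,o); (5,4,o); (11,2,o); (14,0,hold); (18,0,hold); (21,0,hold); (22,4,hold); (24,0,hold); (25,4,hold)
step 6: rule r3; match: 0->11, 1->4, 2->2, 3->22; deleted nodes 22; deleted edges (22,4,hold); added nodes 26; added edges (26,2,hold); result: nodes: 0:s, 2:s, 4:s, 5:q1, 9:q2, 11:q3, 14:dot, 18:dot, 21:dot, 24:dot, 25:dot, 26:dot edges: (2,5,i); (2,9,i); (4,9,i); (4,11,i); (5,0,o); (5,4,o); (11,2,o); (14,0,hold); (18,0,hold); (21,0,hold); (24,0,hold); (25,4,hold); (26,2,hold)
step 7: rule r1; match: 0->5, 1->2, 2->0, 3->4, 4->26; deleted nodes 26; deleted edges (26,2,hold); added nodes 27, 28; added edges (27,0,hold); (28,4,hold); result: nodes: 0:s, 2:s, 4:s, 5:q1, 9:q2, 11:q3, 14:dot, 18:dot, 21:dot, 24:dot, 25:dot, 27:dot, 28:dot edges: (2,5,i); (2,9,i); (4,9,i); (4,11,i); (5,0,o); (5,4,o); (11,2,o); (14,0,hold); (18,0,hold); (21,0,hold); (24,0,hold); (25,4,hold); (27,0,hold); (28,4,hold)
final:
nodes: 0:s, 2:s, 4:s, 5:q1, 9:q2, 11:q3, 14:dot, 18:dot, 21:dot, 24:dot, 25:dot, 27:dot, 28:dot
edges: (2,5,i); (2,9,i); (4,9,i); (4,11,i); (5,0,o); (5,4,o); (11,2,o); (14,0,hold); (18,0,hold); (21,0,hold); (24,0,hold); (25,4,hold); (27,0,hold); (28,4,hold)


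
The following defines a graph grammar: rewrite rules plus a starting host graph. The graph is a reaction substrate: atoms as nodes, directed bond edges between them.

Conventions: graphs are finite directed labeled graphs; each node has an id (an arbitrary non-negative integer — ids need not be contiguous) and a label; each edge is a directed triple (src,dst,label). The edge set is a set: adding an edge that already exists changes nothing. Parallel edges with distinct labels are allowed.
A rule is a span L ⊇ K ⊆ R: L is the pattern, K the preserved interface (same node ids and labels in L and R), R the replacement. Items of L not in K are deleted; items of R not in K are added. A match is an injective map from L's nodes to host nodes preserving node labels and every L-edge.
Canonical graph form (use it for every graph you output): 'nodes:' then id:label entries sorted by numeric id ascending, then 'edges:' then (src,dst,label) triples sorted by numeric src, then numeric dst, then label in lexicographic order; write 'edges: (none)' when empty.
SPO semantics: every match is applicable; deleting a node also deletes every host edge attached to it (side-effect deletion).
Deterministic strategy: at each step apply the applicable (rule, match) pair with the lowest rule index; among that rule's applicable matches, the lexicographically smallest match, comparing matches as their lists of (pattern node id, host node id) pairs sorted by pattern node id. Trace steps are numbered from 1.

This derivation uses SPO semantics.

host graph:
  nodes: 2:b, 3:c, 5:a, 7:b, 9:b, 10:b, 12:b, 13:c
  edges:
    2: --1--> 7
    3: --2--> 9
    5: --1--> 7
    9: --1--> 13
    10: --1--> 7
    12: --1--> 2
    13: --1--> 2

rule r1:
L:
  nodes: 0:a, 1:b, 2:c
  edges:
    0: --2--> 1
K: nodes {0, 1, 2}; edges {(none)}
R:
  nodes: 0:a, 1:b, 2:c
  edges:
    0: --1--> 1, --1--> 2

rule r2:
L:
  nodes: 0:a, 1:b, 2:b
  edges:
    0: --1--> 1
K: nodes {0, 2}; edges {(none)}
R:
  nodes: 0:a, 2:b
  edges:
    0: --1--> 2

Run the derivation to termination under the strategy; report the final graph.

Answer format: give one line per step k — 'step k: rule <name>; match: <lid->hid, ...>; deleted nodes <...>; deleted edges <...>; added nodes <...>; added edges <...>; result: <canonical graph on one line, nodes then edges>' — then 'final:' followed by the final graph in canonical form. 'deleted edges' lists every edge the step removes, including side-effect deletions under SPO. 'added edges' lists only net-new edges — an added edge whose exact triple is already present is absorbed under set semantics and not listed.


step 1: rule r2; match: 0->5, 1->7, 2->2; deleted nodes 7; deleted edges (2,7,1); (5,7,1); (10,7,1); added nodes (none); added edges (5,2,1); result: nodes: 2:b, 3:c, 5:a, 9:b, 10:b, 12:b, 13:c edges: (3,9,2); (5,2,1); (9,13,1); (12,2,1); (13,2,1)
step 2: rule r2; match: 0->5, 1->2, 2->9; deleted nodes 2; deleted edges (5,2,1); (12,2,1); (13,2,1); added nodes (none); added edges (5,9,1); result: nodes: 3:c, 5:a, 9:b, 10:b, 12:b, 13:c edges: (3,9,2); (5,9,1); (9,13,1)
step 3: rule r2; match: 0->5, 1->9, 2->10; deleted nodes 9; deleted edges (3,9,2); (5,9,1); (9,13,1); added nodes (none); added edges (5,10,1); result: nodes: 3:c, 5:a, 10:b, 12:b, 13:c edges: (5,10,1)
step 4: rule r2; match: 0->5, 1->10, 2->12; deleted nodes 10; deleted edges (5,10,1); added nodes (none); added edges (5,12,1); result: nodes: 3:c, 5:a, 12:b, 13:c edges: (5,12,1)
final:
nodes: 3:c, 5:a, 12:b, 13:c
edges: (5,12,1)
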